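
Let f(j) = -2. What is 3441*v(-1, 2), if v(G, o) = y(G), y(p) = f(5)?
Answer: -6882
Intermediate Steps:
y(p) = -2
v(G, o) = -2
3441*v(-1, 2) = 3441*(-2) = -6882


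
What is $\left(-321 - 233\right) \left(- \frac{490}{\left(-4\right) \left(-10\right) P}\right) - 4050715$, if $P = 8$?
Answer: $- \frac{64797867}{16} \approx -4.0499 \cdot 10^{6}$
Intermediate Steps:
$\left(-321 - 233\right) \left(- \frac{490}{\left(-4\right) \left(-10\right) P}\right) - 4050715 = \left(-321 - 233\right) \left(- \frac{490}{\left(-4\right) \left(-10\right) 8}\right) - 4050715 = - 554 \left(- \frac{490}{40 \cdot 8}\right) - 4050715 = - 554 \left(- \frac{490}{320}\right) - 4050715 = - 554 \left(\left(-490\right) \frac{1}{320}\right) - 4050715 = \left(-554\right) \left(- \frac{49}{32}\right) - 4050715 = \frac{13573}{16} - 4050715 = - \frac{64797867}{16}$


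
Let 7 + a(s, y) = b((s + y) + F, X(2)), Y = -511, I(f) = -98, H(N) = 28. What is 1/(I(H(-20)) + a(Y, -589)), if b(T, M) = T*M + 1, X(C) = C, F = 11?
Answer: -1/2282 ≈ -0.00043821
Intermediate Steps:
b(T, M) = 1 + M*T (b(T, M) = M*T + 1 = 1 + M*T)
a(s, y) = 16 + 2*s + 2*y (a(s, y) = -7 + (1 + 2*((s + y) + 11)) = -7 + (1 + 2*(11 + s + y)) = -7 + (1 + (22 + 2*s + 2*y)) = -7 + (23 + 2*s + 2*y) = 16 + 2*s + 2*y)
1/(I(H(-20)) + a(Y, -589)) = 1/(-98 + (16 + 2*(-511) + 2*(-589))) = 1/(-98 + (16 - 1022 - 1178)) = 1/(-98 - 2184) = 1/(-2282) = -1/2282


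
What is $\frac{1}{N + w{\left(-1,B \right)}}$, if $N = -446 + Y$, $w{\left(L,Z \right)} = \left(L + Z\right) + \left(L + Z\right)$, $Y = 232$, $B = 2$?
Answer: $- \frac{1}{212} \approx -0.004717$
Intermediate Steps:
$w{\left(L,Z \right)} = 2 L + 2 Z$
$N = -214$ ($N = -446 + 232 = -214$)
$\frac{1}{N + w{\left(-1,B \right)}} = \frac{1}{-214 + \left(2 \left(-1\right) + 2 \cdot 2\right)} = \frac{1}{-214 + \left(-2 + 4\right)} = \frac{1}{-214 + 2} = \frac{1}{-212} = - \frac{1}{212}$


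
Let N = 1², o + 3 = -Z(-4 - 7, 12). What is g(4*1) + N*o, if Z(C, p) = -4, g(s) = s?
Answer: 5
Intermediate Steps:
o = 1 (o = -3 - 1*(-4) = -3 + 4 = 1)
N = 1
g(4*1) + N*o = 4*1 + 1*1 = 4 + 1 = 5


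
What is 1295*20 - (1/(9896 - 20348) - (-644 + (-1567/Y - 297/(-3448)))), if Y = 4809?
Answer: 121584827520755/4814142424 ≈ 25256.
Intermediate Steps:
1295*20 - (1/(9896 - 20348) - (-644 + (-1567/Y - 297/(-3448)))) = 1295*20 - (1/(9896 - 20348) - (-644 + (-1567/4809 - 297/(-3448)))) = 25900 - (1/(-10452) - (-644 + (-1567*1/4809 - 297*(-1/3448)))) = 25900 - (-1/10452 - (-644 + (-1567/4809 + 297/3448))) = 25900 - (-1/10452 - (-644 - 3974743/16581432)) = 25900 - (-1/10452 - 1*(-10682416951/16581432)) = 25900 - (-1/10452 + 10682416951/16581432) = 25900 - 1*3101461260845/4814142424 = 25900 - 3101461260845/4814142424 = 121584827520755/4814142424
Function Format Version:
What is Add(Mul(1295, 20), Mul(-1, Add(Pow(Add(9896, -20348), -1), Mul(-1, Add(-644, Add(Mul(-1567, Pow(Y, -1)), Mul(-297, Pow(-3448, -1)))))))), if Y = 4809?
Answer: Rational(121584827520755, 4814142424) ≈ 25256.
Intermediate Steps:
Add(Mul(1295, 20), Mul(-1, Add(Pow(Add(9896, -20348), -1), Mul(-1, Add(-644, Add(Mul(-1567, Pow(Y, -1)), Mul(-297, Pow(-3448, -1)))))))) = Add(Mul(1295, 20), Mul(-1, Add(Pow(Add(9896, -20348), -1), Mul(-1, Add(-644, Add(Mul(-1567, Pow(4809, -1)), Mul(-297, Pow(-3448, -1)))))))) = Add(25900, Mul(-1, Add(Pow(-10452, -1), Mul(-1, Add(-644, Add(Mul(-1567, Rational(1, 4809)), Mul(-297, Rational(-1, 3448)))))))) = Add(25900, Mul(-1, Add(Rational(-1, 10452), Mul(-1, Add(-644, Add(Rational(-1567, 4809), Rational(297, 3448))))))) = Add(25900, Mul(-1, Add(Rational(-1, 10452), Mul(-1, Add(-644, Rational(-3974743, 16581432)))))) = Add(25900, Mul(-1, Add(Rational(-1, 10452), Mul(-1, Rational(-10682416951, 16581432))))) = Add(25900, Mul(-1, Add(Rational(-1, 10452), Rational(10682416951, 16581432)))) = Add(25900, Mul(-1, Rational(3101461260845, 4814142424))) = Add(25900, Rational(-3101461260845, 4814142424)) = Rational(121584827520755, 4814142424)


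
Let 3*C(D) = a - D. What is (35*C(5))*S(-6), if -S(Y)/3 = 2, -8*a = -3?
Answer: 1295/4 ≈ 323.75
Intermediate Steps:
a = 3/8 (a = -⅛*(-3) = 3/8 ≈ 0.37500)
S(Y) = -6 (S(Y) = -3*2 = -6)
C(D) = ⅛ - D/3 (C(D) = (3/8 - D)/3 = ⅛ - D/3)
(35*C(5))*S(-6) = (35*(⅛ - ⅓*5))*(-6) = (35*(⅛ - 5/3))*(-6) = (35*(-37/24))*(-6) = -1295/24*(-6) = 1295/4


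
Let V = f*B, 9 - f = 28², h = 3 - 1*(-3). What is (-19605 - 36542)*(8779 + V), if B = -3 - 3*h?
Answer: -1406706938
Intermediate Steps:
h = 6 (h = 3 + 3 = 6)
f = -775 (f = 9 - 1*28² = 9 - 1*784 = 9 - 784 = -775)
B = -21 (B = -3 - 3*6 = -3 - 18 = -21)
V = 16275 (V = -775*(-21) = 16275)
(-19605 - 36542)*(8779 + V) = (-19605 - 36542)*(8779 + 16275) = -56147*25054 = -1406706938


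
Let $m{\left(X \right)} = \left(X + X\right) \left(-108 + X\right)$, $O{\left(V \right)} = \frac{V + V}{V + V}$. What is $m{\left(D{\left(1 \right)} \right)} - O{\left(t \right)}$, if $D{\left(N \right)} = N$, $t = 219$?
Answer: $-215$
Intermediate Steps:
$O{\left(V \right)} = 1$ ($O{\left(V \right)} = \frac{2 V}{2 V} = 2 V \frac{1}{2 V} = 1$)
$m{\left(X \right)} = 2 X \left(-108 + X\right)$
$m{\left(D{\left(1 \right)} \right)} - O{\left(t \right)} = 2 \cdot 1 \left(-108 + 1\right) - 1 = 2 \cdot 1 \left(-107\right) - 1 = -214 - 1 = -215$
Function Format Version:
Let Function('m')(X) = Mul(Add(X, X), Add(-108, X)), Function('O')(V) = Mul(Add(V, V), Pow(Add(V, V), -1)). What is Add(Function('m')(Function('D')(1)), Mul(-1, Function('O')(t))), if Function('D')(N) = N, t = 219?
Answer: -215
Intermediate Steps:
Function('O')(V) = 1 (Function('O')(V) = Mul(Mul(2, V), Pow(Mul(2, V), -1)) = Mul(Mul(2, V), Mul(Rational(1, 2), Pow(V, -1))) = 1)
Function('m')(X) = Mul(2, X, Add(-108, X)) (Function('m')(X) = Mul(Mul(2, X), Add(-108, X)) = Mul(2, X, Add(-108, X)))
Add(Function('m')(Function('D')(1)), Mul(-1, Function('O')(t))) = Add(Mul(2, 1, Add(-108, 1)), Mul(-1, 1)) = Add(Mul(2, 1, -107), -1) = Add(-214, -1) = -215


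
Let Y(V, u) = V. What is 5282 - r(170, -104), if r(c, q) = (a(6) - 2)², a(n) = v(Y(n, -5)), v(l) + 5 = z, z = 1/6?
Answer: 188471/36 ≈ 5235.3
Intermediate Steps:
z = ⅙ ≈ 0.16667
v(l) = -29/6 (v(l) = -5 + ⅙ = -29/6)
a(n) = -29/6
r(c, q) = 1681/36 (r(c, q) = (-29/6 - 2)² = (-41/6)² = 1681/36)
5282 - r(170, -104) = 5282 - 1*1681/36 = 5282 - 1681/36 = 188471/36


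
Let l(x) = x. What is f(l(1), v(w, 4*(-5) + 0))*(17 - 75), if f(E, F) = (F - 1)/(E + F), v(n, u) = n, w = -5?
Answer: -87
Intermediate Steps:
f(E, F) = (-1 + F)/(E + F)
f(l(1), v(w, 4*(-5) + 0))*(17 - 75) = ((-1 - 5)/(1 - 5))*(17 - 75) = (-6/(-4))*(-58) = -¼*(-6)*(-58) = (3/2)*(-58) = -87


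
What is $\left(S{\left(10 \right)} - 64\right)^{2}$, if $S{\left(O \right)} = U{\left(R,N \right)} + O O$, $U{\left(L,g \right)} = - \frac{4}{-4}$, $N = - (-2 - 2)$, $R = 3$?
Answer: $1369$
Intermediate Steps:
$N = 4$ ($N = \left(-1\right) \left(-4\right) = 4$)
$U{\left(L,g \right)} = 1$ ($U{\left(L,g \right)} = \left(-4\right) \left(- \frac{1}{4}\right) = 1$)
$S{\left(O \right)} = 1 + O^{2}$ ($S{\left(O \right)} = 1 + O O = 1 + O^{2}$)
$\left(S{\left(10 \right)} - 64\right)^{2} = \left(\left(1 + 10^{2}\right) - 64\right)^{2} = \left(\left(1 + 100\right) - 64\right)^{2} = \left(101 - 64\right)^{2} = 37^{2} = 1369$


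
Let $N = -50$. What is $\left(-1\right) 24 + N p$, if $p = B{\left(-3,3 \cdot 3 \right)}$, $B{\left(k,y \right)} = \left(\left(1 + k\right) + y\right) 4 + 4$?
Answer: $-1624$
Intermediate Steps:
$B{\left(k,y \right)} = 8 + 4 k + 4 y$ ($B{\left(k,y \right)} = \left(1 + k + y\right) 4 + 4 = \left(4 + 4 k + 4 y\right) + 4 = 8 + 4 k + 4 y$)
$p = 32$ ($p = 8 + 4 \left(-3\right) + 4 \cdot 3 \cdot 3 = 8 - 12 + 4 \cdot 9 = 8 - 12 + 36 = 32$)
$\left(-1\right) 24 + N p = \left(-1\right) 24 - 1600 = -24 - 1600 = -1624$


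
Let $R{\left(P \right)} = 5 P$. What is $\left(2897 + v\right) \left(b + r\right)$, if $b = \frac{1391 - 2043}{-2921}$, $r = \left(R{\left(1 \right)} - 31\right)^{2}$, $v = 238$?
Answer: $\frac{6192402480}{2921} \approx 2.12 \cdot 10^{6}$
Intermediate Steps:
$r = 676$ ($r = \left(5 \cdot 1 - 31\right)^{2} = \left(5 - 31\right)^{2} = \left(-26\right)^{2} = 676$)
$b = \frac{652}{2921}$ ($b = \left(1391 - 2043\right) \left(- \frac{1}{2921}\right) = \left(-652\right) \left(- \frac{1}{2921}\right) = \frac{652}{2921} \approx 0.22321$)
$\left(2897 + v\right) \left(b + r\right) = \left(2897 + 238\right) \left(\frac{652}{2921} + 676\right) = 3135 \cdot \frac{1975248}{2921} = \frac{6192402480}{2921}$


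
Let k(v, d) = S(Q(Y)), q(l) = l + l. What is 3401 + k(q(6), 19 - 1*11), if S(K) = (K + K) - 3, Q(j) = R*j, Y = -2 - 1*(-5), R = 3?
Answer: 3416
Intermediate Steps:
q(l) = 2*l
Y = 3 (Y = -2 + 5 = 3)
Q(j) = 3*j
S(K) = -3 + 2*K (S(K) = 2*K - 3 = -3 + 2*K)
k(v, d) = 15 (k(v, d) = -3 + 2*(3*3) = -3 + 2*9 = -3 + 18 = 15)
3401 + k(q(6), 19 - 1*11) = 3401 + 15 = 3416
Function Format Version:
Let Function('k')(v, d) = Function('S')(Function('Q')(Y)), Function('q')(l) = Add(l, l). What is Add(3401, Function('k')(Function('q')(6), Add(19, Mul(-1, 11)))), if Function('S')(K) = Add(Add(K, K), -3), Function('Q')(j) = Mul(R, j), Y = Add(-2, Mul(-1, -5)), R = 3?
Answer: 3416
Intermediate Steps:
Function('q')(l) = Mul(2, l)
Y = 3 (Y = Add(-2, 5) = 3)
Function('Q')(j) = Mul(3, j)
Function('S')(K) = Add(-3, Mul(2, K)) (Function('S')(K) = Add(Mul(2, K), -3) = Add(-3, Mul(2, K)))
Function('k')(v, d) = 15 (Function('k')(v, d) = Add(-3, Mul(2, Mul(3, 3))) = Add(-3, Mul(2, 9)) = Add(-3, 18) = 15)
Add(3401, Function('k')(Function('q')(6), Add(19, Mul(-1, 11)))) = Add(3401, 15) = 3416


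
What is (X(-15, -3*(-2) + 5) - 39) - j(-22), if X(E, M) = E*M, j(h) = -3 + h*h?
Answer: -685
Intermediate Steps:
j(h) = -3 + h²
(X(-15, -3*(-2) + 5) - 39) - j(-22) = (-15*(-3*(-2) + 5) - 39) - (-3 + (-22)²) = (-15*(6 + 5) - 39) - (-3 + 484) = (-15*11 - 39) - 1*481 = (-165 - 39) - 481 = -204 - 481 = -685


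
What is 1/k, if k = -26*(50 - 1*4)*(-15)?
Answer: 1/17940 ≈ 5.5741e-5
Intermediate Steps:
k = 17940 (k = -26*(50 - 4)*(-15) = -26*46*(-15) = -1196*(-15) = 17940)
1/k = 1/17940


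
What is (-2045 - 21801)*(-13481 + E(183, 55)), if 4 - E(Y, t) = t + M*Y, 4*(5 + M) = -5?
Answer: 590820419/2 ≈ 2.9541e+8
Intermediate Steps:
M = -25/4 (M = -5 + (1/4)*(-5) = -5 - 5/4 = -25/4 ≈ -6.2500)
E(Y, t) = 4 - t + 25*Y/4 (E(Y, t) = 4 - (t - 25*Y/4) = 4 + (-t + 25*Y/4) = 4 - t + 25*Y/4)
(-2045 - 21801)*(-13481 + E(183, 55)) = (-2045 - 21801)*(-13481 + (4 - 1*55 + (25/4)*183)) = -23846*(-13481 + (4 - 55 + 4575/4)) = -23846*(-13481 + 4371/4) = -23846*(-49553/4) = 590820419/2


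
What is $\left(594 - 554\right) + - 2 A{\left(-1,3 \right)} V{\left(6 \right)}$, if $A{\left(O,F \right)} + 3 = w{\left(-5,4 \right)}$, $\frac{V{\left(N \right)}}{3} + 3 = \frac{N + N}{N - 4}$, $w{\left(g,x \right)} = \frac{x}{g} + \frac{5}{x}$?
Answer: $\frac{859}{10} \approx 85.9$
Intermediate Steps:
$w{\left(g,x \right)} = \frac{5}{x} + \frac{x}{g}$
$V{\left(N \right)} = -9 + \frac{6 N}{-4 + N}$ ($V{\left(N \right)} = -9 + 3 \frac{N + N}{N - 4} = -9 + 3 \frac{2 N}{-4 + N} = -9 + \frac{6 N}{-4 + N}$)
$A{\left(O,F \right)} = - \frac{51}{20}$ ($A{\left(O,F \right)} = -3 + \left(\frac{5}{4} + \frac{4}{-5}\right) = -3 + \left(5 \cdot \frac{1}{4} + 4 \left(- \frac{1}{5}\right)\right) = -3 + \left(\frac{5}{4} - \frac{4}{5}\right) = -3 + \frac{9}{20} = - \frac{51}{20}$)
$\left(594 - 554\right) + - 2 A{\left(-1,3 \right)} V{\left(6 \right)} = \left(594 - 554\right) + \left(-2\right) \left(- \frac{51}{20}\right) \frac{3 \left(12 - 6\right)}{-4 + 6} = \left(594 - 554\right) + \frac{51 \frac{3 \left(12 - 6\right)}{2}}{10} = 40 + \frac{51 \cdot 3 \cdot \frac{1}{2} \cdot 6}{10} = 40 + \frac{51}{10} \cdot 9 = 40 + \frac{459}{10} = \frac{859}{10}$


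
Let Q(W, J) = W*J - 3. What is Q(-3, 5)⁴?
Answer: 104976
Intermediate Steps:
Q(W, J) = -3 + J*W (Q(W, J) = J*W - 3 = -3 + J*W)
Q(-3, 5)⁴ = (-3 + 5*(-3))⁴ = (-3 - 15)⁴ = (-18)⁴ = 104976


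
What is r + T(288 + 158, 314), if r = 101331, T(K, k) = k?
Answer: 101645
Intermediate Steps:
r + T(288 + 158, 314) = 101331 + 314 = 101645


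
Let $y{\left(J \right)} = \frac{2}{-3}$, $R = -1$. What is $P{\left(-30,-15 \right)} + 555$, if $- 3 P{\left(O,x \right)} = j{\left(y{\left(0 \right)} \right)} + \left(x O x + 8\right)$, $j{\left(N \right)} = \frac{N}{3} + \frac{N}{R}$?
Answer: $\frac{75659}{27} \approx 2802.2$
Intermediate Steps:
$y{\left(J \right)} = - \frac{2}{3}$ ($y{\left(J \right)} = 2 \left(- \frac{1}{3}\right) = - \frac{2}{3}$)
$j{\left(N \right)} = - \frac{2 N}{3}$ ($j{\left(N \right)} = \frac{N}{3} + \frac{N}{-1} = N \frac{1}{3} + N \left(-1\right) = \frac{N}{3} - N = - \frac{2 N}{3}$)
$P{\left(O,x \right)} = - \frac{76}{27} - \frac{O x^{2}}{3}$ ($P{\left(O,x \right)} = - \frac{\left(- \frac{2}{3}\right) \left(- \frac{2}{3}\right) + \left(x O x + 8\right)}{3} = - \frac{\frac{4}{9} + \left(O x x + 8\right)}{3} = - \frac{\frac{4}{9} + \left(O x^{2} + 8\right)}{3} = - \frac{\frac{4}{9} + \left(8 + O x^{2}\right)}{3} = - \frac{\frac{76}{9} + O x^{2}}{3} = - \frac{76}{27} - \frac{O x^{2}}{3}$)
$P{\left(-30,-15 \right)} + 555 = \left(- \frac{76}{27} - - 10 \left(-15\right)^{2}\right) + 555 = \left(- \frac{76}{27} - \left(-10\right) 225\right) + 555 = \left(- \frac{76}{27} + 2250\right) + 555 = \frac{60674}{27} + 555 = \frac{75659}{27}$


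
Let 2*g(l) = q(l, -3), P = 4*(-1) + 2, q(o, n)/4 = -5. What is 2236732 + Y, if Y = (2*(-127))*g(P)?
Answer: 2239272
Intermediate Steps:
q(o, n) = -20 (q(o, n) = 4*(-5) = -20)
P = -2 (P = -4 + 2 = -2)
g(l) = -10 (g(l) = (1/2)*(-20) = -10)
Y = 2540 (Y = (2*(-127))*(-10) = -254*(-10) = 2540)
2236732 + Y = 2236732 + 2540 = 2239272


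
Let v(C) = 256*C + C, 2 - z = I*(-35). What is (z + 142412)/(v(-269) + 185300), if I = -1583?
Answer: 87009/116167 ≈ 0.74900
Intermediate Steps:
z = -55403 (z = 2 - (-1583)*(-35) = 2 - 1*55405 = 2 - 55405 = -55403)
v(C) = 257*C
(z + 142412)/(v(-269) + 185300) = (-55403 + 142412)/(257*(-269) + 185300) = 87009/(-69133 + 185300) = 87009/116167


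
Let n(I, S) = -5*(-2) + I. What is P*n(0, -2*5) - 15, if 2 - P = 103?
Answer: -1025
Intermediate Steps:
n(I, S) = 10 + I
P = -101 (P = 2 - 1*103 = 2 - 103 = -101)
P*n(0, -2*5) - 15 = -101*(10 + 0) - 15 = -101*10 - 15 = -1010 - 15 = -1025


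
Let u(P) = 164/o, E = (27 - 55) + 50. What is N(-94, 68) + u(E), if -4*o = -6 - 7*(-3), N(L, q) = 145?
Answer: 1519/15 ≈ 101.27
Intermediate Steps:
o = -15/4 (o = -(-6 - 7*(-3))/4 = -(-6 + 21)/4 = -¼*15 = -15/4 ≈ -3.7500)
E = 22 (E = -28 + 50 = 22)
u(P) = -656/15 (u(P) = 164/(-15/4) = 164*(-4/15) = -656/15)
N(-94, 68) + u(E) = 145 - 656/15 = 1519/15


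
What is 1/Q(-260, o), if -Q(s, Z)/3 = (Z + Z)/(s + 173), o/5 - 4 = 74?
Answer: 29/780 ≈ 0.037179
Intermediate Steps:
o = 390 (o = 20 + 5*74 = 20 + 370 = 390)
Q(s, Z) = -6*Z/(173 + s) (Q(s, Z) = -3*(Z + Z)/(s + 173) = -3*2*Z/(173 + s) = -6*Z/(173 + s))
1/Q(-260, o) = 1/(-6*390/(173 - 260)) = 1/(-6*390/(-87)) = 1/(-6*390*(-1/87)) = 1/(780/29) = 29/780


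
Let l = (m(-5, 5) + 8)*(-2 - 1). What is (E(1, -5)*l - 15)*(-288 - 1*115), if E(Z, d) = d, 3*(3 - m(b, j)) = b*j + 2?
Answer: -106795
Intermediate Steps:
m(b, j) = 7/3 - b*j/3 (m(b, j) = 3 - (b*j + 2)/3 = 3 - (2 + b*j)/3 = 3 + (-⅔ - b*j/3) = 7/3 - b*j/3)
l = -56 (l = ((7/3 - ⅓*(-5)*5) + 8)*(-2 - 1) = ((7/3 + 25/3) + 8)*(-3) = (32/3 + 8)*(-3) = (56/3)*(-3) = -56)
(E(1, -5)*l - 15)*(-288 - 1*115) = (-5*(-56) - 15)*(-288 - 1*115) = (280 - 15)*(-288 - 115) = 265*(-403) = -106795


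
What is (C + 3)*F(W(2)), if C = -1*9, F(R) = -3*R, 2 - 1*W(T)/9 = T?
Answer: 0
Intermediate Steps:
W(T) = 18 - 9*T
C = -9
(C + 3)*F(W(2)) = (-9 + 3)*(-3*(18 - 9*2)) = -(-18)*(18 - 18) = -(-18)*0 = -6*0 = 0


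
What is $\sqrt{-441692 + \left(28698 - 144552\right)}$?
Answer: $i \sqrt{557546} \approx 746.69 i$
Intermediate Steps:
$\sqrt{-441692 + \left(28698 - 144552\right)} = \sqrt{-441692 - 115854} = \sqrt{-557546} = i \sqrt{557546}$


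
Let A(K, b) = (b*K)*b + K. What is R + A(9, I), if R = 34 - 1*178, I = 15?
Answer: 1890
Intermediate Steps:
A(K, b) = K + K*b² (A(K, b) = (K*b)*b + K = K*b² + K = K + K*b²)
R = -144 (R = 34 - 178 = -144)
R + A(9, I) = -144 + 9*(1 + 15²) = -144 + 9*(1 + 225) = -144 + 9*226 = -144 + 2034 = 1890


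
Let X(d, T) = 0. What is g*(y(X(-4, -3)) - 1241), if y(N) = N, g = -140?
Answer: 173740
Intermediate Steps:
g*(y(X(-4, -3)) - 1241) = -140*(0 - 1241) = -140*(-1241) = 173740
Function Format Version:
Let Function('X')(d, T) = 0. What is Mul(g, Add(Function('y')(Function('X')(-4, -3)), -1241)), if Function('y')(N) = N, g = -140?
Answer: 173740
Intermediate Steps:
Mul(g, Add(Function('y')(Function('X')(-4, -3)), -1241)) = Mul(-140, Add(0, -1241)) = Mul(-140, -1241) = 173740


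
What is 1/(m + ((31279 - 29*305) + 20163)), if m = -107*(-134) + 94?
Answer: 1/57029 ≈ 1.7535e-5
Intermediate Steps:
m = 14432 (m = 14338 + 94 = 14432)
1/(m + ((31279 - 29*305) + 20163)) = 1/(14432 + ((31279 - 29*305) + 20163)) = 1/(14432 + ((31279 - 8845) + 20163)) = 1/(14432 + (22434 + 20163)) = 1/(14432 + 42597) = 1/57029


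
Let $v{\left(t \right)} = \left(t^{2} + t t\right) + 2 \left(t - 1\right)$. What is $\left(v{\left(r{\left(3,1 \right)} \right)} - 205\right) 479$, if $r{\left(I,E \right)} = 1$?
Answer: $-97237$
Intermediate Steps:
$v{\left(t \right)} = -2 + 2 t + 2 t^{2}$ ($v{\left(t \right)} = \left(t^{2} + t^{2}\right) + 2 \left(-1 + t\right) = 2 t^{2} + \left(-2 + 2 t\right) = -2 + 2 t + 2 t^{2}$)
$\left(v{\left(r{\left(3,1 \right)} \right)} - 205\right) 479 = \left(\left(-2 + 2 \cdot 1 + 2 \cdot 1^{2}\right) - 205\right) 479 = \left(\left(-2 + 2 + 2 \cdot 1\right) - 205\right) 479 = \left(\left(-2 + 2 + 2\right) - 205\right) 479 = \left(2 - 205\right) 479 = \left(-203\right) 479 = -97237$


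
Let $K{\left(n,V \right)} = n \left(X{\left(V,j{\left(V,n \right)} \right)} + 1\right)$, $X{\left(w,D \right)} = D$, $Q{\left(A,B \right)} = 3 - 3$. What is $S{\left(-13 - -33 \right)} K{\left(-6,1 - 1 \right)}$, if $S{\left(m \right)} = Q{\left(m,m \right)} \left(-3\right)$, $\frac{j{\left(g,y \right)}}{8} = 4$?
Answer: $0$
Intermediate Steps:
$j{\left(g,y \right)} = 32$ ($j{\left(g,y \right)} = 8 \cdot 4 = 32$)
$Q{\left(A,B \right)} = 0$ ($Q{\left(A,B \right)} = 3 - 3 = 0$)
$S{\left(m \right)} = 0$ ($S{\left(m \right)} = 0 \left(-3\right) = 0$)
$K{\left(n,V \right)} = 33 n$ ($K{\left(n,V \right)} = n \left(32 + 1\right) = n 33 = 33 n$)
$S{\left(-13 - -33 \right)} K{\left(-6,1 - 1 \right)} = 0 \cdot 33 \left(-6\right) = 0 \left(-198\right) = 0$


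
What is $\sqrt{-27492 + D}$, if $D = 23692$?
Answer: $10 i \sqrt{38} \approx 61.644 i$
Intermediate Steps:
$\sqrt{-27492 + D} = \sqrt{-27492 + 23692} = \sqrt{-3800} = 10 i \sqrt{38}$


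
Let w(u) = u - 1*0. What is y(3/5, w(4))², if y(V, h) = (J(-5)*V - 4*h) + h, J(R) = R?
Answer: 225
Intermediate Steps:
w(u) = u (w(u) = u + 0 = u)
y(V, h) = -5*V - 3*h (y(V, h) = (-5*V - 4*h) + h = -5*V - 3*h)
y(3/5, w(4))² = (-15/5 - 3*4)² = (-15/5 - 12)² = (-5*⅗ - 12)² = (-3 - 12)² = (-15)² = 225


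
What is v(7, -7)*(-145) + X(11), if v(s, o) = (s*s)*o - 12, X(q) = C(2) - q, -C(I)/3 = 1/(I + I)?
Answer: 205853/4 ≈ 51463.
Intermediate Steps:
C(I) = -3/(2*I) (C(I) = -3/(I + I) = -3*1/(2*I) = -3/(2*I))
X(q) = -¾ - q (X(q) = -3/2/2 - q = -3/2*½ - q = -¾ - q)
v(s, o) = -12 + o*s² (v(s, o) = s²*o - 12 = o*s² - 12 = -12 + o*s²)
v(7, -7)*(-145) + X(11) = (-12 - 7*7²)*(-145) + (-¾ - 1*11) = (-12 - 7*49)*(-145) + (-¾ - 11) = (-12 - 343)*(-145) - 47/4 = -355*(-145) - 47/4 = 51475 - 47/4 = 205853/4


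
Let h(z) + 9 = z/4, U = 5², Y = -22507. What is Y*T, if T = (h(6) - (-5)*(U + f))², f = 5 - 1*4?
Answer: -1350982675/4 ≈ -3.3775e+8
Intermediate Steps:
U = 25
f = 1 (f = 5 - 4 = 1)
h(z) = -9 + z/4
T = 60025/4 (T = ((-9 + (¼)*6) - (-5)*(25 + 1))² = ((-9 + 3/2) - (-5)*26)² = (-15/2 - 5*(-26))² = (-15/2 + 130)² = (245/2)² = 60025/4 ≈ 15006.)
Y*T = -22507*60025/4 = -1350982675/4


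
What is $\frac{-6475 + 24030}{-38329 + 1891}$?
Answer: $- \frac{17555}{36438} \approx -0.48178$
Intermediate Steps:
$\frac{-6475 + 24030}{-38329 + 1891} = \frac{17555}{-36438} = 17555 \left(- \frac{1}{36438}\right) = - \frac{17555}{36438}$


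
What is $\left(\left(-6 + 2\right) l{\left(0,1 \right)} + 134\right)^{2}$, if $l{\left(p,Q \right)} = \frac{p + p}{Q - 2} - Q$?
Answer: $19044$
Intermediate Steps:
$l{\left(p,Q \right)} = - Q + \frac{2 p}{-2 + Q}$ ($l{\left(p,Q \right)} = \frac{2 p}{-2 + Q} - Q = - Q + \frac{2 p}{-2 + Q}$)
$\left(\left(-6 + 2\right) l{\left(0,1 \right)} + 134\right)^{2} = \left(\left(-6 + 2\right) \frac{- 1^{2} + 2 \cdot 1 + 2 \cdot 0}{-2 + 1} + 134\right)^{2} = \left(- 4 \frac{\left(-1\right) 1 + 2 + 0}{-1} + 134\right)^{2} = \left(- 4 \left(- (-1 + 2 + 0)\right) + 134\right)^{2} = \left(- 4 \left(\left(-1\right) 1\right) + 134\right)^{2} = \left(\left(-4\right) \left(-1\right) + 134\right)^{2} = \left(4 + 134\right)^{2} = 138^{2} = 19044$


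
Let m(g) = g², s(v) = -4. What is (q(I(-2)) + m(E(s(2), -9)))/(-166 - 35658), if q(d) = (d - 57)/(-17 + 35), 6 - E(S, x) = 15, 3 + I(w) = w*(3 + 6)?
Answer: -115/53736 ≈ -0.0021401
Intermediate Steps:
I(w) = -3 + 9*w (I(w) = -3 + w*(3 + 6) = -3 + w*9 = -3 + 9*w)
E(S, x) = -9 (E(S, x) = 6 - 1*15 = 6 - 15 = -9)
q(d) = -19/6 + d/18 (q(d) = (-57 + d)/18 = (-57 + d)*(1/18) = -19/6 + d/18)
(q(I(-2)) + m(E(s(2), -9)))/(-166 - 35658) = ((-19/6 + (-3 + 9*(-2))/18) + (-9)²)/(-166 - 35658) = ((-19/6 + (-3 - 18)/18) + 81)/(-35824) = ((-19/6 + (1/18)*(-21)) + 81)*(-1/35824) = ((-19/6 - 7/6) + 81)*(-1/35824) = (-13/3 + 81)*(-1/35824) = (230/3)*(-1/35824) = -115/53736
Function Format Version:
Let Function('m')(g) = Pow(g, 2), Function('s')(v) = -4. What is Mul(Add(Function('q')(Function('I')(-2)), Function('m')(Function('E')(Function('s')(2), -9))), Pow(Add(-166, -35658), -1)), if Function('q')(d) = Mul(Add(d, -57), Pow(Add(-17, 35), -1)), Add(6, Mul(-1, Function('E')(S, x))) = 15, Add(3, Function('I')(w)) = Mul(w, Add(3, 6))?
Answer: Rational(-115, 53736) ≈ -0.0021401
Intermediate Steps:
Function('I')(w) = Add(-3, Mul(9, w)) (Function('I')(w) = Add(-3, Mul(w, Add(3, 6))) = Add(-3, Mul(w, 9)) = Add(-3, Mul(9, w)))
Function('E')(S, x) = -9 (Function('E')(S, x) = Add(6, Mul(-1, 15)) = Add(6, -15) = -9)
Function('q')(d) = Add(Rational(-19, 6), Mul(Rational(1, 18), d)) (Function('q')(d) = Mul(Add(-57, d), Pow(18, -1)) = Mul(Add(-57, d), Rational(1, 18)) = Add(Rational(-19, 6), Mul(Rational(1, 18), d)))
Mul(Add(Function('q')(Function('I')(-2)), Function('m')(Function('E')(Function('s')(2), -9))), Pow(Add(-166, -35658), -1)) = Mul(Add(Add(Rational(-19, 6), Mul(Rational(1, 18), Add(-3, Mul(9, -2)))), Pow(-9, 2)), Pow(Add(-166, -35658), -1)) = Mul(Add(Add(Rational(-19, 6), Mul(Rational(1, 18), Add(-3, -18))), 81), Pow(-35824, -1)) = Mul(Add(Add(Rational(-19, 6), Mul(Rational(1, 18), -21)), 81), Rational(-1, 35824)) = Mul(Add(Add(Rational(-19, 6), Rational(-7, 6)), 81), Rational(-1, 35824)) = Mul(Add(Rational(-13, 3), 81), Rational(-1, 35824)) = Mul(Rational(230, 3), Rational(-1, 35824)) = Rational(-115, 53736)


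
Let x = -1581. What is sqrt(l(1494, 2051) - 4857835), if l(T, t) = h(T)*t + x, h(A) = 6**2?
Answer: 2*I*sqrt(1196395) ≈ 2187.6*I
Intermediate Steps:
h(A) = 36
l(T, t) = -1581 + 36*t (l(T, t) = 36*t - 1581 = -1581 + 36*t)
sqrt(l(1494, 2051) - 4857835) = sqrt((-1581 + 36*2051) - 4857835) = sqrt((-1581 + 73836) - 4857835) = sqrt(72255 - 4857835) = sqrt(-4785580) = 2*I*sqrt(1196395)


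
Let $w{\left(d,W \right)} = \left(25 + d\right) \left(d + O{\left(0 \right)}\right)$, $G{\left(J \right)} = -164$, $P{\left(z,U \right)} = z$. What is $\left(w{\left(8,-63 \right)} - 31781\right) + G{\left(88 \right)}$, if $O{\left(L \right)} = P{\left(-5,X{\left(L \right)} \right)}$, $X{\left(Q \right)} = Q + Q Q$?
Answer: $-31846$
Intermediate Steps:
$X{\left(Q \right)} = Q + Q^{2}$
$O{\left(L \right)} = -5$
$w{\left(d,W \right)} = \left(-5 + d\right) \left(25 + d\right)$ ($w{\left(d,W \right)} = \left(25 + d\right) \left(d - 5\right) = \left(25 + d\right) \left(-5 + d\right) = \left(-5 + d\right) \left(25 + d\right)$)
$\left(w{\left(8,-63 \right)} - 31781\right) + G{\left(88 \right)} = \left(\left(-125 + 8^{2} + 20 \cdot 8\right) - 31781\right) - 164 = \left(\left(-125 + 64 + 160\right) - 31781\right) - 164 = \left(99 - 31781\right) - 164 = -31682 - 164 = -31846$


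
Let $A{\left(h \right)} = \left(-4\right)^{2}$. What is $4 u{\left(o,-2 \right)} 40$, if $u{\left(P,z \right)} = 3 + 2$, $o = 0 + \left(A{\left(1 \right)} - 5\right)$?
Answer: $800$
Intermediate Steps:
$A{\left(h \right)} = 16$
$o = 11$ ($o = 0 + \left(16 - 5\right) = 0 + 11 = 11$)
$u{\left(P,z \right)} = 5$
$4 u{\left(o,-2 \right)} 40 = 4 \cdot 5 \cdot 40 = 20 \cdot 40 = 800$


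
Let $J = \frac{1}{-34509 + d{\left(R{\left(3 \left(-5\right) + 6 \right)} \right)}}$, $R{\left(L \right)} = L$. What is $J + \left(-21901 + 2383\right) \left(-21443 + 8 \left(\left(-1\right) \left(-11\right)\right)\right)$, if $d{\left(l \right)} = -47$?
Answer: $\frac{14403178890839}{34556} \approx 4.1681 \cdot 10^{8}$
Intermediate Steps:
$J = - \frac{1}{34556}$ ($J = \frac{1}{-34509 - 47} = \frac{1}{-34556} = - \frac{1}{34556} \approx -2.8939 \cdot 10^{-5}$)
$J + \left(-21901 + 2383\right) \left(-21443 + 8 \left(\left(-1\right) \left(-11\right)\right)\right) = - \frac{1}{34556} + \left(-21901 + 2383\right) \left(-21443 + 8 \left(\left(-1\right) \left(-11\right)\right)\right) = - \frac{1}{34556} - 19518 \left(-21443 + 8 \cdot 11\right) = - \frac{1}{34556} - 19518 \left(-21443 + 88\right) = - \frac{1}{34556} - -416806890 = - \frac{1}{34556} + 416806890 = \frac{14403178890839}{34556}$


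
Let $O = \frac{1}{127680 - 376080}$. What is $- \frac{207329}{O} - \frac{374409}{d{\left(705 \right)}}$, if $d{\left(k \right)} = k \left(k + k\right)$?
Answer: $\frac{5688232831578399}{110450} \approx 5.1501 \cdot 10^{10}$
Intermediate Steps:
$O = - \frac{1}{248400}$ ($O = \frac{1}{-248400} = - \frac{1}{248400} \approx -4.0258 \cdot 10^{-6}$)
$d{\left(k \right)} = 2 k^{2}$ ($d{\left(k \right)} = k 2 k = 2 k^{2}$)
$- \frac{207329}{O} - \frac{374409}{d{\left(705 \right)}} = - \frac{207329}{- \frac{1}{248400}} - \frac{374409}{2 \cdot 705^{2}} = \left(-207329\right) \left(-248400\right) - \frac{374409}{2 \cdot 497025} = 51500523600 - \frac{374409}{994050} = 51500523600 - \frac{41601}{110450} = \frac{5688232831578399}{110450}$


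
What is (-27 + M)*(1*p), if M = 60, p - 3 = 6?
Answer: 297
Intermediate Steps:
p = 9 (p = 3 + 6 = 9)
(-27 + M)*(1*p) = (-27 + 60)*(1*9) = 33*9 = 297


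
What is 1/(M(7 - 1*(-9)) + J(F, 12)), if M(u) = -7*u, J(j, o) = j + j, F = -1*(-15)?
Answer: -1/82 ≈ -0.012195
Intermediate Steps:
F = 15
J(j, o) = 2*j
1/(M(7 - 1*(-9)) + J(F, 12)) = 1/(-7*(7 - 1*(-9)) + 2*15) = 1/(-7*(7 + 9) + 30) = 1/(-7*16 + 30) = 1/(-112 + 30) = 1/(-82) = -1/82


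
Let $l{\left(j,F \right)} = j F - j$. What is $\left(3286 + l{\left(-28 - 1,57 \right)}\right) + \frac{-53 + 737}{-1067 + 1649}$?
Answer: $\frac{161328}{97} \approx 1663.2$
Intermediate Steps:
$l{\left(j,F \right)} = - j + F j$ ($l{\left(j,F \right)} = F j - j = - j + F j$)
$\left(3286 + l{\left(-28 - 1,57 \right)}\right) + \frac{-53 + 737}{-1067 + 1649} = \left(3286 + \left(-28 - 1\right) \left(-1 + 57\right)\right) + \frac{-53 + 737}{-1067 + 1649} = \left(3286 + \left(-28 - 1\right) 56\right) + \frac{684}{582} = \left(3286 - 1624\right) + 684 \cdot \frac{1}{582} = \left(3286 - 1624\right) + \frac{114}{97} = 1662 + \frac{114}{97} = \frac{161328}{97}$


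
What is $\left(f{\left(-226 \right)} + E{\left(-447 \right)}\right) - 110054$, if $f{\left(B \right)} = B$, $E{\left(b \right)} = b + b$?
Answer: $-111174$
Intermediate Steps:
$E{\left(b \right)} = 2 b$
$\left(f{\left(-226 \right)} + E{\left(-447 \right)}\right) - 110054 = \left(-226 + 2 \left(-447\right)\right) - 110054 = \left(-226 - 894\right) - 110054 = -1120 - 110054 = -111174$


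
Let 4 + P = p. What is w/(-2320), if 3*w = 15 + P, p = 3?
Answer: -7/3480 ≈ -0.0020115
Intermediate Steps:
P = -1 (P = -4 + 3 = -1)
w = 14/3 (w = (15 - 1)/3 = (1/3)*14 = 14/3 ≈ 4.6667)
w/(-2320) = (14/3)/(-2320) = (14/3)*(-1/2320) = -7/3480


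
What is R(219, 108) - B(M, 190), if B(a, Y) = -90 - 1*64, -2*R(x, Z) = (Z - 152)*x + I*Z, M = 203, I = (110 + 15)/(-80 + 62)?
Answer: 5347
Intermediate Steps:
I = -125/18 (I = 125/(-18) = 125*(-1/18) = -125/18 ≈ -6.9444)
R(x, Z) = 125*Z/36 - x*(-152 + Z)/2 (R(x, Z) = -((Z - 152)*x - 125*Z/18)/2 = -((-152 + Z)*x - 125*Z/18)/2 = -(x*(-152 + Z) - 125*Z/18)/2 = -(-125*Z/18 + x*(-152 + Z))/2 = 125*Z/36 - x*(-152 + Z)/2)
B(a, Y) = -154 (B(a, Y) = -90 - 64 = -154)
R(219, 108) - B(M, 190) = (76*219 + (125/36)*108 - ½*108*219) - 1*(-154) = (16644 + 375 - 11826) + 154 = 5193 + 154 = 5347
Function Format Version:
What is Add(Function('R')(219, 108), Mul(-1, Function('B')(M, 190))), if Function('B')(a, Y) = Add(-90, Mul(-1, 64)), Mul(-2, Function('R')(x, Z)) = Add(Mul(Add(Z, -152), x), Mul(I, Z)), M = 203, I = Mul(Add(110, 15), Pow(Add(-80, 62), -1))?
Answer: 5347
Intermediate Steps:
I = Rational(-125, 18) (I = Mul(125, Pow(-18, -1)) = Mul(125, Rational(-1, 18)) = Rational(-125, 18) ≈ -6.9444)
Function('R')(x, Z) = Add(Mul(Rational(125, 36), Z), Mul(Rational(-1, 2), x, Add(-152, Z))) (Function('R')(x, Z) = Mul(Rational(-1, 2), Add(Mul(Add(Z, -152), x), Mul(Rational(-125, 18), Z))) = Mul(Rational(-1, 2), Add(Mul(Add(-152, Z), x), Mul(Rational(-125, 18), Z))) = Mul(Rational(-1, 2), Add(Mul(x, Add(-152, Z)), Mul(Rational(-125, 18), Z))) = Mul(Rational(-1, 2), Add(Mul(Rational(-125, 18), Z), Mul(x, Add(-152, Z)))) = Add(Mul(Rational(125, 36), Z), Mul(Rational(-1, 2), x, Add(-152, Z))))
Function('B')(a, Y) = -154 (Function('B')(a, Y) = Add(-90, -64) = -154)
Add(Function('R')(219, 108), Mul(-1, Function('B')(M, 190))) = Add(Add(Mul(76, 219), Mul(Rational(125, 36), 108), Mul(Rational(-1, 2), 108, 219)), Mul(-1, -154)) = Add(Add(16644, 375, -11826), 154) = Add(5193, 154) = 5347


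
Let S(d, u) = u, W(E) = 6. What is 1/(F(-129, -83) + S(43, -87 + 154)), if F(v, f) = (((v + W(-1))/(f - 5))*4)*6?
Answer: 11/1106 ≈ 0.0099458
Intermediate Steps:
F(v, f) = 24*(6 + v)/(-5 + f) (F(v, f) = (((v + 6)/(f - 5))*4)*6 = (((6 + v)/(-5 + f))*4)*6 = (4*(6 + v)/(-5 + f))*6 = 24*(6 + v)/(-5 + f))
1/(F(-129, -83) + S(43, -87 + 154)) = 1/(24*(6 - 129)/(-5 - 83) + (-87 + 154)) = 1/(24*(-123)/(-88) + 67) = 1/(24*(-1/88)*(-123) + 67) = 1/(369/11 + 67) = 1/(1106/11) = 11/1106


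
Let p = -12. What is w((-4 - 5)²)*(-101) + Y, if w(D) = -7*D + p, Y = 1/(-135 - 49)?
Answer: 10760135/184 ≈ 58479.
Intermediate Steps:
Y = -1/184 (Y = 1/(-184) = -1/184 ≈ -0.0054348)
w(D) = -12 - 7*D (w(D) = -7*D - 12 = -12 - 7*D)
w((-4 - 5)²)*(-101) + Y = (-12 - 7*(-4 - 5)²)*(-101) - 1/184 = (-12 - 7*(-9)²)*(-101) - 1/184 = (-12 - 7*81)*(-101) - 1/184 = (-12 - 567)*(-101) - 1/184 = -579*(-101) - 1/184 = 58479 - 1/184 = 10760135/184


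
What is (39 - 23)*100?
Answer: 1600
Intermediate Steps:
(39 - 23)*100 = 16*100 = 1600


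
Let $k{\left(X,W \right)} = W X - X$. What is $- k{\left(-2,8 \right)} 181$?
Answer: $2534$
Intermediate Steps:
$k{\left(X,W \right)} = - X + W X$
$- k{\left(-2,8 \right)} 181 = - - 2 \left(-1 + 8\right) 181 = - \left(-2\right) 7 \cdot 181 = - \left(-14\right) 181 = \left(-1\right) \left(-2534\right) = 2534$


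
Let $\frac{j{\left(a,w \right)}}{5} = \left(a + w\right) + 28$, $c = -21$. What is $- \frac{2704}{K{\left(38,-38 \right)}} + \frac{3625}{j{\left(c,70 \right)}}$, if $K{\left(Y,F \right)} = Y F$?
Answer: $\frac{313777}{27797} \approx 11.288$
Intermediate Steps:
$j{\left(a,w \right)} = 140 + 5 a + 5 w$ ($j{\left(a,w \right)} = 5 \left(\left(a + w\right) + 28\right) = 5 \left(28 + a + w\right) = 140 + 5 a + 5 w$)
$K{\left(Y,F \right)} = F Y$
$- \frac{2704}{K{\left(38,-38 \right)}} + \frac{3625}{j{\left(c,70 \right)}} = - \frac{2704}{\left(-38\right) 38} + \frac{3625}{140 + 5 \left(-21\right) + 5 \cdot 70} = - \frac{2704}{-1444} + \frac{3625}{140 - 105 + 350} = \left(-2704\right) \left(- \frac{1}{1444}\right) + \frac{3625}{385} = \frac{676}{361} + 3625 \cdot \frac{1}{385} = \frac{676}{361} + \frac{725}{77} = \frac{313777}{27797}$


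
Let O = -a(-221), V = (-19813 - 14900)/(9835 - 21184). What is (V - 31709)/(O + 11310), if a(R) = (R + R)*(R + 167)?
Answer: 6663532/2639273 ≈ 2.5248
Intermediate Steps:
V = 3857/1261 (V = -34713/(-11349) = -34713*(-1/11349) = 3857/1261 ≈ 3.0587)
a(R) = 2*R*(167 + R) (a(R) = (2*R)*(167 + R) = 2*R*(167 + R))
O = -23868 (O = -2*(-221)*(167 - 221) = -2*(-221)*(-54) = -1*23868 = -23868)
(V - 31709)/(O + 11310) = (3857/1261 - 31709)/(-23868 + 11310) = -39981192/1261/(-12558) = -39981192/1261*(-1/12558) = 6663532/2639273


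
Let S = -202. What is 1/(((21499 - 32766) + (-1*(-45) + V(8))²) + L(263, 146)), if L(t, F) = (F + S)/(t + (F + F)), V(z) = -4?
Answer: -555/5320286 ≈ -0.00010432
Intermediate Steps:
L(t, F) = (-202 + F)/(t + 2*F) (L(t, F) = (F - 202)/(t + (F + F)) = (-202 + F)/(t + 2*F))
1/(((21499 - 32766) + (-1*(-45) + V(8))²) + L(263, 146)) = 1/(((21499 - 32766) + (-1*(-45) - 4)²) + (-202 + 146)/(263 + 2*146)) = 1/((-11267 + (45 - 4)²) - 56/(263 + 292)) = 1/((-11267 + 41²) - 56/555) = 1/((-11267 + 1681) + (1/555)*(-56)) = 1/(-9586 - 56/555) = 1/(-5320286/555) = -555/5320286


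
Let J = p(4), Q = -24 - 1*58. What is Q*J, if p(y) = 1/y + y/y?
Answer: -205/2 ≈ -102.50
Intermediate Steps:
Q = -82 (Q = -24 - 58 = -82)
p(y) = 1 + 1/y (p(y) = 1/y + 1 = 1 + 1/y)
J = 5/4 (J = (1 + 4)/4 = (¼)*5 = 5/4 ≈ 1.2500)
Q*J = -82*5/4 = -205/2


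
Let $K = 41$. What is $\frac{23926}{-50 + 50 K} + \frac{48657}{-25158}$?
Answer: $\frac{6007337}{599000} \approx 10.029$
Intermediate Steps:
$\frac{23926}{-50 + 50 K} + \frac{48657}{-25158} = \frac{23926}{-50 + 50 \cdot 41} + \frac{48657}{-25158} = \frac{23926}{-50 + 2050} + 48657 \left(- \frac{1}{25158}\right) = \frac{23926}{2000} - \frac{2317}{1198} = 23926 \cdot \frac{1}{2000} - \frac{2317}{1198} = \frac{11963}{1000} - \frac{2317}{1198} = \frac{6007337}{599000}$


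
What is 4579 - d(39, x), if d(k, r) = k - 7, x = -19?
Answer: 4547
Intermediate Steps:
d(k, r) = -7 + k
4579 - d(39, x) = 4579 - (-7 + 39) = 4579 - 1*32 = 4579 - 32 = 4547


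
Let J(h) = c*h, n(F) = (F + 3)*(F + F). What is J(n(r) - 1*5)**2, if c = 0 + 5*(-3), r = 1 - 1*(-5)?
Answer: 2387025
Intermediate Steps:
r = 6 (r = 1 + 5 = 6)
c = -15 (c = 0 - 15 = -15)
n(F) = 2*F*(3 + F) (n(F) = (3 + F)*(2*F) = 2*F*(3 + F))
J(h) = -15*h
J(n(r) - 1*5)**2 = (-15*(2*6*(3 + 6) - 1*5))**2 = (-15*(2*6*9 - 5))**2 = (-15*(108 - 5))**2 = (-15*103)**2 = (-1545)**2 = 2387025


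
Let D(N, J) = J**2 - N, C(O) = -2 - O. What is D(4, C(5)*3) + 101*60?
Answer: 6497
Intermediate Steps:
D(4, C(5)*3) + 101*60 = (((-2 - 1*5)*3)**2 - 1*4) + 101*60 = (((-2 - 5)*3)**2 - 4) + 6060 = ((-7*3)**2 - 4) + 6060 = ((-21)**2 - 4) + 6060 = (441 - 4) + 6060 = 437 + 6060 = 6497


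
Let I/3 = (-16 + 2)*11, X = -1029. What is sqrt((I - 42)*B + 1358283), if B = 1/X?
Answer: 3*sqrt(7395099)/7 ≈ 1165.5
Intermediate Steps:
I = -462 (I = 3*((-16 + 2)*11) = 3*(-14*11) = 3*(-154) = -462)
B = -1/1029 (B = 1/(-1029) = -1/1029 ≈ -0.00097182)
sqrt((I - 42)*B + 1358283) = sqrt((-462 - 42)*(-1/1029) + 1358283) = sqrt(-504*(-1/1029) + 1358283) = sqrt(24/49 + 1358283) = sqrt(66555891/49) = 3*sqrt(7395099)/7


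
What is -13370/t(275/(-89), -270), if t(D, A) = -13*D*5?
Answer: -237986/3575 ≈ -66.569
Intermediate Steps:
t(D, A) = -65*D
-13370/t(275/(-89), -270) = -13370/((-17875/(-89))) = -13370/((-17875*(-1)/89)) = -13370/((-65*(-275/89))) = -13370/17875/89 = -13370*89/17875 = -237986/3575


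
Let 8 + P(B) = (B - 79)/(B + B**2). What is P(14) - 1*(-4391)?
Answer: 184073/42 ≈ 4382.7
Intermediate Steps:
P(B) = -8 + (-79 + B)/(B + B**2) (P(B) = -8 + (B - 79)/(B + B**2) = -8 + (-79 + B)/(B + B**2))
P(14) - 1*(-4391) = (-79 - 8*14**2 - 7*14)/(14*(1 + 14)) - 1*(-4391) = (1/14)*(-79 - 8*196 - 98)/15 + 4391 = (1/14)*(1/15)*(-79 - 1568 - 98) + 4391 = (1/14)*(1/15)*(-1745) + 4391 = -349/42 + 4391 = 184073/42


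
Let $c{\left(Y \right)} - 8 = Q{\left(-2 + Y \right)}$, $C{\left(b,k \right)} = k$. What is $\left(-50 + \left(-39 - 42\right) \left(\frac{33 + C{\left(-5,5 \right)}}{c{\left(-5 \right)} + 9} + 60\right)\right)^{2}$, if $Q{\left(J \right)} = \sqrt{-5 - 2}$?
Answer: $\frac{14 \left(- 261492843 i + 30353620 \sqrt{7}\right)}{- 141 i + 17 \sqrt{7}} \approx 2.5875 \cdot 10^{7} - 2.799 \cdot 10^{5} i$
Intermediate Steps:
$Q{\left(J \right)} = i \sqrt{7}$ ($Q{\left(J \right)} = \sqrt{-7} = i \sqrt{7}$)
$c{\left(Y \right)} = 8 + i \sqrt{7}$
$\left(-50 + \left(-39 - 42\right) \left(\frac{33 + C{\left(-5,5 \right)}}{c{\left(-5 \right)} + 9} + 60\right)\right)^{2} = \left(-50 + \left(-39 - 42\right) \left(\frac{33 + 5}{\left(8 + i \sqrt{7}\right) + 9} + 60\right)\right)^{2} = \left(-50 - 81 \left(\frac{38}{17 + i \sqrt{7}} + 60\right)\right)^{2} = \left(-50 - 81 \left(60 + \frac{38}{17 + i \sqrt{7}}\right)\right)^{2} = \left(-50 - \left(4860 + \frac{3078}{17 + i \sqrt{7}}\right)\right)^{2} = \left(-4910 - \frac{3078}{17 + i \sqrt{7}}\right)^{2}$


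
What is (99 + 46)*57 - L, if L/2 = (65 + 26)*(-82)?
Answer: 23189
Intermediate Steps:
L = -14924 (L = 2*((65 + 26)*(-82)) = 2*(91*(-82)) = 2*(-7462) = -14924)
(99 + 46)*57 - L = (99 + 46)*57 - 1*(-14924) = 145*57 + 14924 = 8265 + 14924 = 23189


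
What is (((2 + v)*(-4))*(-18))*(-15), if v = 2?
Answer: -4320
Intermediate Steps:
(((2 + v)*(-4))*(-18))*(-15) = (((2 + 2)*(-4))*(-18))*(-15) = ((4*(-4))*(-18))*(-15) = -16*(-18)*(-15) = 288*(-15) = -4320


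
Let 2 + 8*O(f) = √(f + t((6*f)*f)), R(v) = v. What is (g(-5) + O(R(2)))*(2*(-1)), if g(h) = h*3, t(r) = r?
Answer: 61/2 - √26/4 ≈ 29.225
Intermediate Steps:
g(h) = 3*h
O(f) = -¼ + √(f + 6*f²)/8 (O(f) = -¼ + √(f + (6*f)*f)/8 = -¼ + √(f + 6*f²)/8)
(g(-5) + O(R(2)))*(2*(-1)) = (3*(-5) + (-¼ + √(2*(1 + 6*2))/8))*(2*(-1)) = (-15 + (-¼ + √(2*(1 + 12))/8))*(-2) = (-15 + (-¼ + √(2*13)/8))*(-2) = (-15 + (-¼ + √26/8))*(-2) = (-61/4 + √26/8)*(-2) = 61/2 - √26/4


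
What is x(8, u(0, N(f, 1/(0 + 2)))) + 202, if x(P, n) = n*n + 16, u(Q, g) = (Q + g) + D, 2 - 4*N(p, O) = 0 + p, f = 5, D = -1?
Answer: 3537/16 ≈ 221.06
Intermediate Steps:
N(p, O) = ½ - p/4 (N(p, O) = ½ - (0 + p)/4 = ½ - p/4)
u(Q, g) = -1 + Q + g (u(Q, g) = (Q + g) - 1 = -1 + Q + g)
x(P, n) = 16 + n² (x(P, n) = n² + 16 = 16 + n²)
x(8, u(0, N(f, 1/(0 + 2)))) + 202 = (16 + (-1 + 0 + (½ - ¼*5))²) + 202 = (16 + (-1 + 0 + (½ - 5/4))²) + 202 = (16 + (-1 + 0 - ¾)²) + 202 = (16 + (-7/4)²) + 202 = (16 + 49/16) + 202 = 305/16 + 202 = 3537/16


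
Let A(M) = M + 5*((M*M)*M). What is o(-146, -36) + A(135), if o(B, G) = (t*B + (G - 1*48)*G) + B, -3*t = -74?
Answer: 36903860/3 ≈ 1.2301e+7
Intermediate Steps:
t = 74/3 (t = -1/3*(-74) = 74/3 ≈ 24.667)
o(B, G) = 77*B/3 + G*(-48 + G) (o(B, G) = (74*B/3 + (G - 1*48)*G) + B = (74*B/3 + (G - 48)*G) + B = (74*B/3 + (-48 + G)*G) + B = (74*B/3 + G*(-48 + G)) + B = 77*B/3 + G*(-48 + G))
A(M) = M + 5*M**3 (A(M) = M + 5*(M**2*M) = M + 5*M**3)
o(-146, -36) + A(135) = ((-36)**2 - 48*(-36) + (77/3)*(-146)) + (135 + 5*135**3) = (1296 + 1728 - 11242/3) + (135 + 5*2460375) = -2170/3 + (135 + 12301875) = -2170/3 + 12302010 = 36903860/3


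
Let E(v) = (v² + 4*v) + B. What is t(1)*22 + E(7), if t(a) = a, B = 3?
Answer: 102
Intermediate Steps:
E(v) = 3 + v² + 4*v (E(v) = (v² + 4*v) + 3 = 3 + v² + 4*v)
t(1)*22 + E(7) = 1*22 + (3 + 7² + 4*7) = 22 + (3 + 49 + 28) = 22 + 80 = 102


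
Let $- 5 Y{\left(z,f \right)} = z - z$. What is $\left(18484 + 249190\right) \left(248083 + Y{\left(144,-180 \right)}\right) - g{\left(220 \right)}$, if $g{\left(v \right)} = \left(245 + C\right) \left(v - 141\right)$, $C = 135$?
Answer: $66405338922$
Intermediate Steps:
$Y{\left(z,f \right)} = 0$ ($Y{\left(z,f \right)} = - \frac{z - z}{5} = \left(- \frac{1}{5}\right) 0 = 0$)
$g{\left(v \right)} = -53580 + 380 v$ ($g{\left(v \right)} = \left(245 + 135\right) \left(v - 141\right) = 380 \left(-141 + v\right) = -53580 + 380 v$)
$\left(18484 + 249190\right) \left(248083 + Y{\left(144,-180 \right)}\right) - g{\left(220 \right)} = \left(18484 + 249190\right) \left(248083 + 0\right) - \left(-53580 + 380 \cdot 220\right) = 267674 \cdot 248083 - \left(-53580 + 83600\right) = 66405368942 - 30020 = 66405338922$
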